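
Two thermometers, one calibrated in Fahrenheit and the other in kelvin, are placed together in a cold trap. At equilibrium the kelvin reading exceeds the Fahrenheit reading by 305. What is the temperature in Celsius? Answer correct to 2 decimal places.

Let x be the Fahrenheit reading; then the kelvin reading is 5/9·x + 255.372.
(5/9·x + 255.372) - x = 305  ⇒  (-4/9)·x = 49.6278  ⇒  x = -111.6625°F.
In Celsius: (-111.6625 - 32) × 5/9 = -79.81°C.

-79.81°C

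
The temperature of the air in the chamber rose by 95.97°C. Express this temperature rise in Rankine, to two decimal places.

An interval of 1°C corresponds to 1.8°R.
95.97 × 1.8 = 172.75.

172.75°R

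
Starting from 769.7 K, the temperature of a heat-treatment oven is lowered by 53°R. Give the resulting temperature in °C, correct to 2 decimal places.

Initial temperature in Celsius: 769.7 - 273.15 = 496.5500°C.
The 53°R change is an interval, so only the factor 5/9 applies: -53 × 5/9 = -29.4444°C.
Final Celsius temperature: 496.5500 - 29.4444 = 467.1056°C.

467.11°C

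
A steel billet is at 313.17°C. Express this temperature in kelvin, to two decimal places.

In kelvin: 313.1700 + 273.15 = 586.32 K.

586.32 K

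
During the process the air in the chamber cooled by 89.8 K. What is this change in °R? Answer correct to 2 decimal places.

An interval of 1 K corresponds to 1.8°R.
89.8 × 1.8 = 161.64.

161.64°R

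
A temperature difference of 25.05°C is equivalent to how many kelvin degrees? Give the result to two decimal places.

25.05 K

Celsius and kelvin degrees are the same size, so the interval is unchanged: 25.05.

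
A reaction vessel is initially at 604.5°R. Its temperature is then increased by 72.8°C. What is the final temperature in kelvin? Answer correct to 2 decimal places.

408.63 K

Initial temperature in Celsius: (604.5 - 491.67) × 5/9 = 62.6833°C.
Final Celsius temperature: 62.6833 + 72.8000 = 135.4833°C.
In kelvin: 135.4833 + 273.15 = 408.63 K.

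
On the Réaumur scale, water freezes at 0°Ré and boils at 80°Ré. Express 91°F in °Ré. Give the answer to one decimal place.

First in Celsius: (91 - 32) × 5/9 = 32.7778°C.
Linearly onto the Réaumur scale: 0 + (32.7778 / 100) × (80 - 0) = 26.2°Ré.

26.2°Ré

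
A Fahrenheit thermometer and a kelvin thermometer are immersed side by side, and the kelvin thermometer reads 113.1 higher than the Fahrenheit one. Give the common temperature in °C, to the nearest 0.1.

160.1°C

Let x be the Fahrenheit reading; then the kelvin reading is 5/9·x + 255.372.
(5/9·x + 255.372) - x = 113.1  ⇒  (-4/9)·x = -142.272  ⇒  x = 320.1125°F.
In Celsius: (320.1125 - 32) × 5/9 = 160.1°C.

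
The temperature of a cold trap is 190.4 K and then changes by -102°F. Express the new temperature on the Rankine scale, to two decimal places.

Initial temperature in Celsius: 190.4 - 273.15 = -82.7500°C.
The 102°F change is an interval, so only the factor 5/9 applies: -102 × 5/9 = -56.6667°C.
Final Celsius temperature: -82.7500 - 56.6667 = -139.4167°C.
In Rankine: -139.4167 × 1.8 + 491.67 = 240.72°R.

240.72°R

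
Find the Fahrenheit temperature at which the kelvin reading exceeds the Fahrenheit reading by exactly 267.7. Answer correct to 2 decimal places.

-27.74°F

Let F be the Fahrenheit reading. The kelvin reading is K = 5/9·F + 255.372.
Require K - F = 267.7: (-4/9)·F + 255.372 = 267.7.
F = (267.7 - 255.372) / (-4/9) = -27.74.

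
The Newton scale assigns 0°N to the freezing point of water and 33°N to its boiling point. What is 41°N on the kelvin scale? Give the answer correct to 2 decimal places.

397.39 K

Linear interpolation between the fixed points: C = (41 - 0) × 100 / (33 - 0) = 124.2424°C.
Then 124.2424 + 273.15 = 397.39 K.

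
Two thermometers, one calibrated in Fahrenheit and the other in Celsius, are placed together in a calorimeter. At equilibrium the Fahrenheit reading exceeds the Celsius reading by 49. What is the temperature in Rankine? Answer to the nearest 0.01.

529.92°R

Let x be the Fahrenheit reading; then the Celsius reading is 5/9·x - 17.7778.
(5/9·x - 17.7778) - x = -49  ⇒  (-4/9)·x = -31.2222  ⇒  x = 70.2500°F.
In Celsius: (70.25 - 32) × 5/9 = 21.2500°C.
In Rankine: 21.2500 × 1.8 + 491.67 = 529.92°R.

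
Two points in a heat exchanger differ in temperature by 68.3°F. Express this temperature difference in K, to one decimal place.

37.9 K

An interval of 1°F corresponds to 5/9 K.
68.3 × 5/9 = 37.9.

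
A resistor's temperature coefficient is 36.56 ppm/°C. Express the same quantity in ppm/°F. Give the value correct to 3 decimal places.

20.311 ppm/°F

The quantity depends on a temperature interval, so only the ratio of degree sizes applies; the offset between the scales is irrelevant.
A change of 1°F is a change of 5/9°C, so per °F the value is 36.56 × 5/9 = 20.311.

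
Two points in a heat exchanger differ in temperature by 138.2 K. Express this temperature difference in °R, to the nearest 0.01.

248.76°R

Only the scale ratio 1.8 matters for a change in temperature.
138.2 × 1.8 = 248.76.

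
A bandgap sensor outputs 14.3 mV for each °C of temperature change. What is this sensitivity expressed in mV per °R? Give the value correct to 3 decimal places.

Since only a temperature interval is involved, the additive offset between the scales drops out.
A change of 1°R is a change of 5/9°C, so per °R the value is 14.3 × 5/9 = 7.944.

7.944 mV per °R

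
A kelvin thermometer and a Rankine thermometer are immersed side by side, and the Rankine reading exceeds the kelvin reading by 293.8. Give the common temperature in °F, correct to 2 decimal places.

Let x be the kelvin reading; then the Rankine reading is 1.8·x.
(1.8·x) - x = 293.8  ⇒  (0.8)·x = 293.8  ⇒  x = 367.2500 K.
In Celsius: 367.25 - 273.15 = 94.1000°C.
In Fahrenheit: 94.1000 × 1.8 + 32 = 201.38°F.

201.38°F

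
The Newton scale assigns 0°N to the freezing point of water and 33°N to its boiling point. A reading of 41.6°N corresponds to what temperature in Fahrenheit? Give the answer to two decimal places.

Linear interpolation between the fixed points: C = (41.6 - 0) × 100 / (33 - 0) = 126.0606°C.
Then 126.0606 × 1.8 + 32 = 258.91°F.

258.91°F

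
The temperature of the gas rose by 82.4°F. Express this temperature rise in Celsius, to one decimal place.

45.8°C

An interval of 1°F corresponds to 5/9°C.
82.4 × 5/9 = 45.8.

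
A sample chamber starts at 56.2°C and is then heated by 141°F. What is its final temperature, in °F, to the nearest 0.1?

274.2°F

The 141°F change is an interval, so only the factor 5/9 applies: +141 × 5/9 = +78.3333°C.
Final Celsius temperature: 56.2000 + 78.3333 = 134.5333°C.
In Fahrenheit: 134.5333 × 1.8 + 32 = 274.2°F.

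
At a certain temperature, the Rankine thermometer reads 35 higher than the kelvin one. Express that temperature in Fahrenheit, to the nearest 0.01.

Let x be the kelvin reading; then the Rankine reading is 1.8·x.
(1.8·x) - x = 35  ⇒  (0.8)·x = 35  ⇒  x = 43.7500 K.
In Celsius: 43.75 - 273.15 = -229.4000°C.
In Fahrenheit: -229.4000 × 1.8 + 32 = -380.92°F.

-380.92°F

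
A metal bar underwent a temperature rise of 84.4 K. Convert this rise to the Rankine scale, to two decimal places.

151.92°R

For a temperature interval the offset drops out; only the factor 1.8 applies.
84.4 × 1.8 = 151.92.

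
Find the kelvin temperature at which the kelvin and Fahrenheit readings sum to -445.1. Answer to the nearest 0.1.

5.2 K

Let K be the kelvin reading. The Fahrenheit reading is F = 1.8·K - 459.67.
Require K + F = -445.1: (2.8)·K - 459.67 = -445.1.
K = (-445.1 + 459.67) / (2.8) = 5.2.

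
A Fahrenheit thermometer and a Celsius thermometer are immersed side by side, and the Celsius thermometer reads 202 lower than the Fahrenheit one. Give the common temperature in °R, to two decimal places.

874.17°R

Let x be the Fahrenheit reading; then the Celsius reading is 5/9·x - 17.7778.
(5/9·x - 17.7778) - x = -202  ⇒  (-4/9)·x = -184.222  ⇒  x = 414.5000°F.
In Celsius: (414.5 - 32) × 5/9 = 212.5000°C.
In Rankine: 212.5000 × 1.8 + 491.67 = 874.17°R.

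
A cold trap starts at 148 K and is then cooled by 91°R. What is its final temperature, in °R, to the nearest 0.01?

Initial temperature in Celsius: 148 - 273.15 = -125.1500°C.
The 91°R change is an interval, so only the factor 5/9 applies: -91 × 5/9 = -50.5556°C.
Final Celsius temperature: -125.1500 - 50.5556 = -175.7056°C.
In Rankine: -175.7056 × 1.8 + 491.67 = 175.40°R.

175.40°R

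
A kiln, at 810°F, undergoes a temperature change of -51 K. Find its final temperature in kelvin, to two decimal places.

654.37 K

Initial temperature in Celsius: (810 - 32) × 5/9 = 432.2222°C.
The 51 K change is an interval; Kelvin and Celsius degrees are the same size, so ΔC = -51°C.
Final Celsius temperature: 432.2222 - 51.0000 = 381.2222°C.
In kelvin: 381.2222 + 273.15 = 654.37 K.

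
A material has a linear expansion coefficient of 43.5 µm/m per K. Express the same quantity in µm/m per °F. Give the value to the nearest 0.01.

The quantity depends on a temperature interval, so only the ratio of degree sizes applies; the offset between the scales is irrelevant.
A change of 1°F is a change of 5/9 K, so per °F the value is 43.5 × 5/9 = 24.17.

24.17 µm/m per °F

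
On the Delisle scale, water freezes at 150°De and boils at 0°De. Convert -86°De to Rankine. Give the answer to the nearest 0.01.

774.87°R

Linear interpolation between the fixed points: C = (-86 - 150) × 100 / (0 - 150) = 157.3333°C.
Then 157.3333 × 1.8 + 491.67 = 774.87°R.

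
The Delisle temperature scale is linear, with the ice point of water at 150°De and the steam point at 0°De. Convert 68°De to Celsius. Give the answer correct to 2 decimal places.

54.67°C

Linear interpolation between the fixed points: C = (68 - 150) × 100 / (0 - 150) = 54.6667°C.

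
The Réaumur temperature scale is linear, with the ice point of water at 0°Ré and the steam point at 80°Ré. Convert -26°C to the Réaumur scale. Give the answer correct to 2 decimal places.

-20.80°Ré

Linearly onto the Réaumur scale: 0 + (-26.0000 / 100) × (80 - 0) = -20.80°Ré.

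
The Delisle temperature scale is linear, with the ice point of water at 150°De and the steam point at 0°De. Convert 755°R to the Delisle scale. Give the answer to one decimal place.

-69.4°De

First in Celsius: (755 - 491.67) × 5/9 = 146.2944°C.
Linearly onto the Delisle scale: 150 + (146.2944 / 100) × (0 - 150) = -69.4°De.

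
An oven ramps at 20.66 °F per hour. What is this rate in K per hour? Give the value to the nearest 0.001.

The quantity depends on a temperature interval, so only the ratio of degree sizes applies; the offset between the scales is irrelevant.
A change of 1°F is a change of 5/9 K, so 20.66 × 5/9 = 11.478.

11.478 K/hour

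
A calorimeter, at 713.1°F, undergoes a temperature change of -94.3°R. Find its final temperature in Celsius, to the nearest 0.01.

326.00°C

Initial temperature in Celsius: (713.1 - 32) × 5/9 = 378.3889°C.
The 94.3°R change is an interval, so only the factor 5/9 applies: -94.3 × 5/9 = -52.3889°C.
Final Celsius temperature: 378.3889 - 52.3889 = 326.0000°C.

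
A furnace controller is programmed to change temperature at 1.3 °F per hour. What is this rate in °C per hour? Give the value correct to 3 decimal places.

Since only a temperature interval is involved, the additive offset between the scales drops out.
A change of 1°F is a change of 5/9°C, so 1.3 × 5/9 = 0.722.

0.722 °C/hour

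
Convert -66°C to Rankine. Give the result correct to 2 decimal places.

372.87°R

In Rankine: -66.0000 × 1.8 + 491.67 = 372.87°R.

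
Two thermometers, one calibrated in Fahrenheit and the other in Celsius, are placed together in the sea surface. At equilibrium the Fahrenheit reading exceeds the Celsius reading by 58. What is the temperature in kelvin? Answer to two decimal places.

Let x be the Fahrenheit reading; then the Celsius reading is 5/9·x - 17.7778.
(5/9·x - 17.7778) - x = -58  ⇒  (-4/9)·x = -40.2222  ⇒  x = 90.5000°F.
In Celsius: (90.5 - 32) × 5/9 = 32.5000°C.
In kelvin: 32.5000 + 273.15 = 305.65 K.

305.65 K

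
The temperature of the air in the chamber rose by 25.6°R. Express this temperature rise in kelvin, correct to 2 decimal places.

Only the scale ratio 5/9 matters for a change in temperature.
25.6 × 5/9 = 14.22.

14.22 K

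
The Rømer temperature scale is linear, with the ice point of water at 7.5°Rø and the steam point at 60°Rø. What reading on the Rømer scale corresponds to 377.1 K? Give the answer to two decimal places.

First in Celsius: 377.1 - 273.15 = 103.9500°C.
Linearly onto the Rømer scale: 7.5 + (103.9500 / 100) × (60 - 7.5) = 62.07°Rø.

62.07°Rø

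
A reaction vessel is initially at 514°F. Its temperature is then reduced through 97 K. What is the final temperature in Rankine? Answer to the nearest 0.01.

799.07°R

Initial temperature in Celsius: (514 - 32) × 5/9 = 267.7778°C.
The 97 K change is an interval; Kelvin and Celsius degrees are the same size, so ΔC = -97°C.
Final Celsius temperature: 267.7778 - 97.0000 = 170.7778°C.
In Rankine: 170.7778 × 1.8 + 491.67 = 799.07°R.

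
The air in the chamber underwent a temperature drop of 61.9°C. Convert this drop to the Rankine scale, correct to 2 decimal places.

111.42°R

Only the scale ratio 1.8 matters for a change in temperature.
61.9 × 1.8 = 111.42.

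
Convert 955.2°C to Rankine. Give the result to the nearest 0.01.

2211.03°R

In Rankine: 955.2000 × 1.8 + 491.67 = 2211.03°R.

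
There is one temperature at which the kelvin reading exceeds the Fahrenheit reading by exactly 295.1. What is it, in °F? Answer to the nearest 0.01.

-89.39°F

Let F be the Fahrenheit reading. The kelvin reading is K = 5/9·F + 255.372.
Require K - F = 295.1: (-4/9)·F + 255.372 = 295.1.
F = (295.1 - 255.372) / (-4/9) = -89.39.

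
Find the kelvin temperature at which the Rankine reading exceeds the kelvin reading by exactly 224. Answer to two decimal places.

Let K be the kelvin reading. The Rankine reading is R = 1.8·K.
Require R - K = 224: (0.8)·K = 224.
K = (224) / (0.8) = 280.00.

280.00 K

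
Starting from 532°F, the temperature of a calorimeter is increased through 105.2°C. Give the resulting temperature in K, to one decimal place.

656.1 K

Initial temperature in Celsius: (532 - 32) × 5/9 = 277.7778°C.
Final Celsius temperature: 277.7778 + 105.2000 = 382.9778°C.
In kelvin: 382.9778 + 273.15 = 656.1 K.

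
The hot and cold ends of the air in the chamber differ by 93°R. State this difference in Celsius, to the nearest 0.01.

51.67°C

For a temperature interval the offset drops out; only the factor 5/9 applies.
93 × 5/9 = 51.67.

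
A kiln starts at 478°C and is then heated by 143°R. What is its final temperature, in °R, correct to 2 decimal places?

The 143°R change is an interval, so only the factor 5/9 applies: +143 × 5/9 = +79.4444°C.
Final Celsius temperature: 478.0000 + 79.4444 = 557.4444°C.
In Rankine: 557.4444 × 1.8 + 491.67 = 1495.07°R.

1495.07°R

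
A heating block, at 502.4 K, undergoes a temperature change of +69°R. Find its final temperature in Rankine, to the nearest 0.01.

Initial temperature in Celsius: 502.4 - 273.15 = 229.2500°C.
The 69°R change is an interval, so only the factor 5/9 applies: +69 × 5/9 = +38.3333°C.
Final Celsius temperature: 229.2500 + 38.3333 = 267.5833°C.
In Rankine: 267.5833 × 1.8 + 491.67 = 973.32°R.

973.32°R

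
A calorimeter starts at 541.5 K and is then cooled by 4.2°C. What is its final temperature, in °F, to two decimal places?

507.47°F

Initial temperature in Celsius: 541.5 - 273.15 = 268.3500°C.
Final Celsius temperature: 268.3500 - 4.2000 = 264.1500°C.
In Fahrenheit: 264.1500 × 1.8 + 32 = 507.47°F.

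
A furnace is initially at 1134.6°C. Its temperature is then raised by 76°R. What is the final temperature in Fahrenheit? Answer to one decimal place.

The 76°R change is an interval, so only the factor 5/9 applies: +76 × 5/9 = +42.2222°C.
Final Celsius temperature: 1134.6000 + 42.2222 = 1176.8222°C.
In Fahrenheit: 1176.8222 × 1.8 + 32 = 2150.3°F.

2150.3°F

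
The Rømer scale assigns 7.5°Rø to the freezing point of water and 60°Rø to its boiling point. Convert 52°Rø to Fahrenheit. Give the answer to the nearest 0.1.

Linear interpolation between the fixed points: C = (52 - 7.5) × 100 / (60 - 7.5) = 84.7619°C.
Then 84.7619 × 1.8 + 32 = 184.6°F.

184.6°F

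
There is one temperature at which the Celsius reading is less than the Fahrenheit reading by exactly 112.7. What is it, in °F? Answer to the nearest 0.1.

213.6°F

Let F be the Fahrenheit reading. The Celsius reading is C = 5/9·F - 17.7778.
Require C - F = -112.7: (-4/9)·F - 17.7778 = -112.7.
F = (-112.7 + 17.7778) / (-4/9) = 213.6.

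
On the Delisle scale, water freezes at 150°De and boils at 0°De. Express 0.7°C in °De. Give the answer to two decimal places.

148.95°De

Linearly onto the Delisle scale: 150 + (0.7000 / 100) × (0 - 150) = 148.95°De.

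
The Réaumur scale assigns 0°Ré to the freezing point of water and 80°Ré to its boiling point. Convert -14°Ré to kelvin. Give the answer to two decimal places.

Linear interpolation between the fixed points: C = (-14 - 0) × 100 / (80 - 0) = -17.5000°C.
Then -17.5000 + 273.15 = 255.65 K.

255.65 K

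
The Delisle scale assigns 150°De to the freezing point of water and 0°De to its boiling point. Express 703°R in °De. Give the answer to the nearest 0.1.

-26.1°De

First in Celsius: (703 - 491.67) × 5/9 = 117.4056°C.
Linearly onto the Delisle scale: 150 + (117.4056 / 100) × (0 - 150) = -26.1°De.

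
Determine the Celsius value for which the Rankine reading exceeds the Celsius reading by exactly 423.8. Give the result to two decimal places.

-84.84°C

Let C be the Celsius reading. The Rankine reading is R = 1.8·C + 491.67.
Require R - C = 423.8: (0.8)·C + 491.67 = 423.8.
C = (423.8 - 491.67) / (0.8) = -84.84.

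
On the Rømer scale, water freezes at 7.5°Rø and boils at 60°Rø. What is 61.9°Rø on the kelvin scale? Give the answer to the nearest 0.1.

376.8 K

Linear interpolation between the fixed points: C = (61.9 - 7.5) × 100 / (60 - 7.5) = 103.6190°C.
Then 103.6190 + 273.15 = 376.8 K.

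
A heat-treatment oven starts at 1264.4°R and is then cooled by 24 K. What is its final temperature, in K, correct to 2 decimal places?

678.44 K

Initial temperature in Celsius: (1264.4 - 491.67) × 5/9 = 429.2944°C.
The 24 K change is an interval; Kelvin and Celsius degrees are the same size, so ΔC = -24°C.
Final Celsius temperature: 429.2944 - 24.0000 = 405.2944°C.
In kelvin: 405.2944 + 273.15 = 678.44 K.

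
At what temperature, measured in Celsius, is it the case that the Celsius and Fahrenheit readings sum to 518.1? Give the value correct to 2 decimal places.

173.61°C

Let C be the Celsius reading. The Fahrenheit reading is F = 1.8·C + 32.
Require C + F = 518.1: (2.8)·C + 32 = 518.1.
C = (518.1 - 32) / (2.8) = 173.61.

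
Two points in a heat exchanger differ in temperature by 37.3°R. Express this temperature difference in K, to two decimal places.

20.72 K

An interval of 1°R corresponds to 5/9 K.
37.3 × 5/9 = 20.72.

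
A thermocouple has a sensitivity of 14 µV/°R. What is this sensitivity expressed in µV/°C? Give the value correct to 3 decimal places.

25.200 µV/°C

The quantity depends on a temperature interval, so only the ratio of degree sizes applies; the offset between the scales is irrelevant.
A change of 1°C is a change of 1.8°R, so per °C the value is 14 × 1.8 = 25.200.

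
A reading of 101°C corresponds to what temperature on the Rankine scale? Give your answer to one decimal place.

673.5°R

In Rankine: 101.0000 × 1.8 + 491.67 = 673.5°R.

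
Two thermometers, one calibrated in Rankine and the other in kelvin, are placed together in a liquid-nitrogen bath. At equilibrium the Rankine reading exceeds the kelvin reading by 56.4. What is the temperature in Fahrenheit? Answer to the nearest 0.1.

-332.8°F

Let x be the Rankine reading; then the kelvin reading is 5/9·x.
(5/9·x) - x = -56.4  ⇒  (-4/9)·x = -56.4  ⇒  x = 126.9000°R.
In Celsius: (126.9 - 491.67) × 5/9 = -202.6500°C.
In Fahrenheit: -202.6500 × 1.8 + 32 = -332.8°F.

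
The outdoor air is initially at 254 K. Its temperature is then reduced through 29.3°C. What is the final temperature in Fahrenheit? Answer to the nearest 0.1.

-55.2°F

Initial temperature in Celsius: 254 - 273.15 = -19.1500°C.
Final Celsius temperature: -19.1500 - 29.3000 = -48.4500°C.
In Fahrenheit: -48.4500 × 1.8 + 32 = -55.2°F.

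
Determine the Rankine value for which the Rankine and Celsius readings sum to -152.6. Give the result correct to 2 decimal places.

Let R be the Rankine reading. The Celsius reading is C = 5/9·R - 273.15.
Require R + C = -152.6: (14/9)·R - 273.15 = -152.6.
R = (-152.6 + 273.15) / (14/9) = 77.50.

77.50°R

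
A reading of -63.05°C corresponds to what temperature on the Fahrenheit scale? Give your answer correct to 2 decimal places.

-81.49°F

In Fahrenheit: -63.0500 × 1.8 + 32 = -81.49°F.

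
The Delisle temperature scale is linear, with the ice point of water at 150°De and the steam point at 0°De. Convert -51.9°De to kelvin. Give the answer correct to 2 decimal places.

407.75 K

Linear interpolation between the fixed points: C = (-51.9 - 150) × 100 / (0 - 150) = 134.6000°C.
Then 134.6000 + 273.15 = 407.75 K.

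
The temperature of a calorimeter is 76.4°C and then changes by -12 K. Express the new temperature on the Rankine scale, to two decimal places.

607.59°R

The 12 K change is an interval; Kelvin and Celsius degrees are the same size, so ΔC = -12°C.
Final Celsius temperature: 76.4000 - 12.0000 = 64.4000°C.
In Rankine: 64.4000 × 1.8 + 491.67 = 607.59°R.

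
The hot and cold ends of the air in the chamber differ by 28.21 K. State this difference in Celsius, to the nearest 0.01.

Kelvin and Celsius degrees are the same size, so the interval is unchanged: 28.21.

28.21°C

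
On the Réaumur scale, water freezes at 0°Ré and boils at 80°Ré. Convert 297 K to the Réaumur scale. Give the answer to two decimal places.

First in Celsius: 297 - 273.15 = 23.8500°C.
Linearly onto the Réaumur scale: 0 + (23.8500 / 100) × (80 - 0) = 19.08°Ré.

19.08°Ré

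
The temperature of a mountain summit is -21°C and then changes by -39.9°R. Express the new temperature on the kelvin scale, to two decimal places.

The 39.9°R change is an interval, so only the factor 5/9 applies: -39.9 × 5/9 = -22.1667°C.
Final Celsius temperature: -21.0000 - 22.1667 = -43.1667°C.
In kelvin: -43.1667 + 273.15 = 229.98 K.

229.98 K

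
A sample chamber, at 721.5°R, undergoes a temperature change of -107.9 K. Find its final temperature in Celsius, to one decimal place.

Initial temperature in Celsius: (721.5 - 491.67) × 5/9 = 127.6833°C.
The 107.9 K change is an interval; Kelvin and Celsius degrees are the same size, so ΔC = -107.9°C.
Final Celsius temperature: 127.6833 - 107.9000 = 19.7833°C.

19.8°C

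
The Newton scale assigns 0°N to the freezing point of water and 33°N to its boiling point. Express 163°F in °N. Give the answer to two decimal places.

First in Celsius: (163 - 32) × 5/9 = 72.7778°C.
Linearly onto the Newton scale: 0 + (72.7778 / 100) × (33 - 0) = 24.02°N.

24.02°N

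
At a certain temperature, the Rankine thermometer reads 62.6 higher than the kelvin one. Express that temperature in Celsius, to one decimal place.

Let x be the kelvin reading; then the Rankine reading is 1.8·x.
(1.8·x) - x = 62.6  ⇒  (0.8)·x = 62.6  ⇒  x = 78.2500 K.
In Celsius: 78.25 - 273.15 = -194.9°C.

-194.9°C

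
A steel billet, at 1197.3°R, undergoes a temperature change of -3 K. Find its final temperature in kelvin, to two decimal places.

Initial temperature in Celsius: (1197.3 - 491.67) × 5/9 = 392.0167°C.
The 3 K change is an interval; Kelvin and Celsius degrees are the same size, so ΔC = -3°C.
Final Celsius temperature: 392.0167 - 3.0000 = 389.0167°C.
In kelvin: 389.0167 + 273.15 = 662.17 K.

662.17 K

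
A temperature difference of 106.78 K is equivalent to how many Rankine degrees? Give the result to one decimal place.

192.2°R

Only the scale ratio 1.8 matters for a change in temperature.
106.78 × 1.8 = 192.2.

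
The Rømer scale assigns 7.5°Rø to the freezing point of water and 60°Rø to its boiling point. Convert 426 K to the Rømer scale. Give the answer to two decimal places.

First in Celsius: 426 - 273.15 = 152.8500°C.
Linearly onto the Rømer scale: 7.5 + (152.8500 / 100) × (60 - 7.5) = 87.75°Rø.

87.75°Rø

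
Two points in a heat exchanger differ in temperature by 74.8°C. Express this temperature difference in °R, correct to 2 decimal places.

For a temperature interval the offset drops out; only the factor 1.8 applies.
74.8 × 1.8 = 134.64.

134.64°R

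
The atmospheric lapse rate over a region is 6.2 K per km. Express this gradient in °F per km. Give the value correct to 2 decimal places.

11.16 °F/km

Since only a temperature interval is involved, the additive offset between the scales drops out.
A change of 1 K is a change of 1.8°F, so 6.2 × 1.8 = 11.16.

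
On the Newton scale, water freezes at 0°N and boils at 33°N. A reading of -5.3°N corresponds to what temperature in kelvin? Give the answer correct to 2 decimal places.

Linear interpolation between the fixed points: C = (-5.3 - 0) × 100 / (33 - 0) = -16.0606°C.
Then -16.0606 + 273.15 = 257.09 K.

257.09 K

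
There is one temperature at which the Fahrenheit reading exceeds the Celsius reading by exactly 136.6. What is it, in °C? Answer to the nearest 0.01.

Let C be the Celsius reading. The Fahrenheit reading is F = 1.8·C + 32.
Require F - C = 136.6: (0.8)·C + 32 = 136.6.
C = (136.6 - 32) / (0.8) = 130.75.

130.75°C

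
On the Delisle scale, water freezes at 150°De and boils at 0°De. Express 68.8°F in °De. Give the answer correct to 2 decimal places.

First in Celsius: (68.8 - 32) × 5/9 = 20.4444°C.
Linearly onto the Delisle scale: 150 + (20.4444 / 100) × (0 - 150) = 119.33°De.

119.33°De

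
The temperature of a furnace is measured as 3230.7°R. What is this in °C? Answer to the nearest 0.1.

1521.7°C

In Celsius: (3230.7 - 491.67) × 5/9 = 1521.6833°C.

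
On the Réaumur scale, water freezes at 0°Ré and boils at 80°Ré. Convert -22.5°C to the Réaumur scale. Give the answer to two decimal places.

-18.00°Ré

Linearly onto the Réaumur scale: 0 + (-22.5000 / 100) × (80 - 0) = -18.00°Ré.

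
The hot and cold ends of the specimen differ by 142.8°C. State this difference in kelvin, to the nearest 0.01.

Celsius and kelvin degrees are the same size, so the interval is unchanged: 142.80.

142.80 K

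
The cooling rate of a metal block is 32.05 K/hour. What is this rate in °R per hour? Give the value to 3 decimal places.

The quantity depends on a temperature interval, so only the ratio of degree sizes applies; the offset between the scales is irrelevant.
A change of 1 K is a change of 1.8°R, so 32.05 × 1.8 = 57.690.

57.690 °R/hour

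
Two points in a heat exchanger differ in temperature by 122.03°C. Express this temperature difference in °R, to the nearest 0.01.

219.65°R

An interval of 1°C corresponds to 1.8°R.
122.03 × 1.8 = 219.65.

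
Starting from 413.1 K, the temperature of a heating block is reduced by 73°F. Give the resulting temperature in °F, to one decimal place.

210.9°F

Initial temperature in Celsius: 413.1 - 273.15 = 139.9500°C.
The 73°F change is an interval, so only the factor 5/9 applies: -73 × 5/9 = -40.5556°C.
Final Celsius temperature: 139.9500 - 40.5556 = 99.3944°C.
In Fahrenheit: 99.3944 × 1.8 + 32 = 210.9°F.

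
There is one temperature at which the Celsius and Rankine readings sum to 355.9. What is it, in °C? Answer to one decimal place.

-48.5°C

Let C be the Celsius reading. The Rankine reading is R = 1.8·C + 491.67.
Require C + R = 355.9: (2.8)·C + 491.67 = 355.9.
C = (355.9 - 491.67) / (2.8) = -48.5.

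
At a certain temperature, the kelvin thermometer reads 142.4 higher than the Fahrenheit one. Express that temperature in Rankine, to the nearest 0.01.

Let x be the Fahrenheit reading; then the kelvin reading is 5/9·x + 255.372.
(5/9·x + 255.372) - x = 142.4  ⇒  (-4/9)·x = -112.972  ⇒  x = 254.1875°F.
In Celsius: (254.1875 - 32) × 5/9 = 123.4375°C.
In Rankine: 123.4375 × 1.8 + 491.67 = 713.86°R.

713.86°R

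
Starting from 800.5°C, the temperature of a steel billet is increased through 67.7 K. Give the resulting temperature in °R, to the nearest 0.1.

2054.4°R

The 67.7 K change is an interval; Kelvin and Celsius degrees are the same size, so ΔC = +67.7°C.
Final Celsius temperature: 800.5000 + 67.7000 = 868.2000°C.
In Rankine: 868.2000 × 1.8 + 491.67 = 2054.4°R.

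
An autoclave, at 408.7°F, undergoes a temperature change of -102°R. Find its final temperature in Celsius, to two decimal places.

152.61°C

Initial temperature in Celsius: (408.7 - 32) × 5/9 = 209.2778°C.
The 102°R change is an interval, so only the factor 5/9 applies: -102 × 5/9 = -56.6667°C.
Final Celsius temperature: 209.2778 - 56.6667 = 152.6111°C.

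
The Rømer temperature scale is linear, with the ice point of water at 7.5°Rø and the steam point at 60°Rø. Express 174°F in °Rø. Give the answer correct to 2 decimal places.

48.92°Rø

First in Celsius: (174 - 32) × 5/9 = 78.8889°C.
Linearly onto the Rømer scale: 7.5 + (78.8889 / 100) × (60 - 7.5) = 48.92°Rø.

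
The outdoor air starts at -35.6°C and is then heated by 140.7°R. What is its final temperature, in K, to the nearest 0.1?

The 140.7°R change is an interval, so only the factor 5/9 applies: +140.7 × 5/9 = +78.1667°C.
Final Celsius temperature: -35.6000 + 78.1667 = 42.5667°C.
In kelvin: 42.5667 + 273.15 = 315.7 K.

315.7 K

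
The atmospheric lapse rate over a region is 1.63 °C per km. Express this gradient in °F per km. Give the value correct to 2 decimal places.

2.93 °F/km

The quantity depends on a temperature interval, so only the ratio of degree sizes applies; the offset between the scales is irrelevant.
A change of 1°C is a change of 1.8°F, so 1.63 × 1.8 = 2.93.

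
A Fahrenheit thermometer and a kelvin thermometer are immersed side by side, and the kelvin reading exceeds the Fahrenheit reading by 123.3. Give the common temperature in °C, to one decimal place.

Let x be the Fahrenheit reading; then the kelvin reading is 5/9·x + 255.372.
(5/9·x + 255.372) - x = 123.3  ⇒  (-4/9)·x = -132.072  ⇒  x = 297.1625°F.
In Celsius: (297.1625 - 32) × 5/9 = 147.3°C.

147.3°C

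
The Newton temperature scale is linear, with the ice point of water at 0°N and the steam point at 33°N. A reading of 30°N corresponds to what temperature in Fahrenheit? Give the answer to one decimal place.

Linear interpolation between the fixed points: C = (30 - 0) × 100 / (33 - 0) = 90.9091°C.
Then 90.9091 × 1.8 + 32 = 195.6°F.

195.6°F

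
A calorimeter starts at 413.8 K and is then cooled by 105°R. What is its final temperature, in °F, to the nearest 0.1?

Initial temperature in Celsius: 413.8 - 273.15 = 140.6500°C.
The 105°R change is an interval, so only the factor 5/9 applies: -105 × 5/9 = -58.3333°C.
Final Celsius temperature: 140.6500 - 58.3333 = 82.3167°C.
In Fahrenheit: 82.3167 × 1.8 + 32 = 180.2°F.

180.2°F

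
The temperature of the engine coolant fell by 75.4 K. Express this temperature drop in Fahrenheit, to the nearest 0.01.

135.72°F

Only the scale ratio 1.8 matters for a change in temperature.
75.4 × 1.8 = 135.72.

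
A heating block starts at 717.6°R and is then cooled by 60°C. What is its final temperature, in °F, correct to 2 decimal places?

149.93°F

Initial temperature in Celsius: (717.6 - 491.67) × 5/9 = 125.5167°C.
Final Celsius temperature: 125.5167 - 60.0000 = 65.5167°C.
In Fahrenheit: 65.5167 × 1.8 + 32 = 149.93°F.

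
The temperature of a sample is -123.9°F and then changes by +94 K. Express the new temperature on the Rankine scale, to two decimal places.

504.97°R

Initial temperature in Celsius: (-123.9 - 32) × 5/9 = -86.6111°C.
The 94 K change is an interval; Kelvin and Celsius degrees are the same size, so ΔC = +94°C.
Final Celsius temperature: -86.6111 + 94.0000 = 7.3889°C.
In Rankine: 7.3889 × 1.8 + 491.67 = 504.97°R.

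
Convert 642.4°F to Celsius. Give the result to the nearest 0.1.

In Celsius: (642.4 - 32) × 5/9 = 339.1111°C.

339.1°C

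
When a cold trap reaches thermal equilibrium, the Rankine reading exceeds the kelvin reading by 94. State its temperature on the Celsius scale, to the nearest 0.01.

Let x be the Rankine reading; then the kelvin reading is 5/9·x.
(5/9·x) - x = -94  ⇒  (-4/9)·x = -94  ⇒  x = 211.5000°R.
In Celsius: (211.5 - 491.67) × 5/9 = -155.65°C.

-155.65°C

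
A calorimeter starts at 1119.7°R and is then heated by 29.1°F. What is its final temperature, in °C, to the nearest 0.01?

Initial temperature in Celsius: (1119.7 - 491.67) × 5/9 = 348.9056°C.
The 29.1°F change is an interval, so only the factor 5/9 applies: +29.1 × 5/9 = +16.1667°C.
Final Celsius temperature: 348.9056 + 16.1667 = 365.0722°C.

365.07°C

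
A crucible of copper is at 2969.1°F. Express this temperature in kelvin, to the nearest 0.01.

1904.87 K

In Celsius: (2969.1 - 32) × 5/9 = 1631.7222°C.
In kelvin: 1631.7222 + 273.15 = 1904.87 K.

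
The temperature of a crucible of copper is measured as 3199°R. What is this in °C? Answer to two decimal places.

1504.07°C

In Celsius: (3199 - 491.67) × 5/9 = 1504.0722°C.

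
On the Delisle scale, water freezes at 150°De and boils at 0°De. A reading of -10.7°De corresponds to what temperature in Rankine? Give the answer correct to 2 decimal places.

684.51°R

Linear interpolation between the fixed points: C = (-10.7 - 150) × 100 / (0 - 150) = 107.1333°C.
Then 107.1333 × 1.8 + 491.67 = 684.51°R.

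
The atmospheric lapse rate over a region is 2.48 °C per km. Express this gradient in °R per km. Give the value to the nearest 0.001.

4.464 °R/km

Since only a temperature interval is involved, the additive offset between the scales drops out.
A change of 1°C is a change of 1.8°R, so 2.48 × 1.8 = 4.464.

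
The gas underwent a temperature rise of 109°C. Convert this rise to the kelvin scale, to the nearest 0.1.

Celsius and kelvin degrees are the same size, so the interval is unchanged: 109.0.

109.0 K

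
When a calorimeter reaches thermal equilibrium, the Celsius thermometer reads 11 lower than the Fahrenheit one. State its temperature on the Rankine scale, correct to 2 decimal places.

Let x be the Fahrenheit reading; then the Celsius reading is 5/9·x - 17.7778.
(5/9·x - 17.7778) - x = -11  ⇒  (-4/9)·x = 61/9  ⇒  x = -15.2500°F.
In Celsius: (-15.25 - 32) × 5/9 = -26.2500°C.
In Rankine: -26.2500 × 1.8 + 491.67 = 444.42°R.

444.42°R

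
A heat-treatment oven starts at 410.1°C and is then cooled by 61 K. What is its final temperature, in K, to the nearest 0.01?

The 61 K change is an interval; Kelvin and Celsius degrees are the same size, so ΔC = -61°C.
Final Celsius temperature: 410.1000 - 61.0000 = 349.1000°C.
In kelvin: 349.1000 + 273.15 = 622.25 K.

622.25 K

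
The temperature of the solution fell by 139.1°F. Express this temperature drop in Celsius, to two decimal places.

77.28°C

Only the scale ratio 5/9 matters for a change in temperature.
139.1 × 5/9 = 77.28.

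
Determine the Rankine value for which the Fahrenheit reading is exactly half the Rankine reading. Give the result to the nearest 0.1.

919.3°R

Let R be the Rankine reading. The Fahrenheit reading is F = 1·R - 459.67.
Require F = 0.5·R: 1·R - 459.67 = 0.5·R.
(0.5)·R = 459.67  ⇒  R = 919.3.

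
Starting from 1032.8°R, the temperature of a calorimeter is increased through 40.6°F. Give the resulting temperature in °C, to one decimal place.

Initial temperature in Celsius: (1032.8 - 491.67) × 5/9 = 300.6278°C.
The 40.6°F change is an interval, so only the factor 5/9 applies: +40.6 × 5/9 = +22.5556°C.
Final Celsius temperature: 300.6278 + 22.5556 = 323.1833°C.

323.2°C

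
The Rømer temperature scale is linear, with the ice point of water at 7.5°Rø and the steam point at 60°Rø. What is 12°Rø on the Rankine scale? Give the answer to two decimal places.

Linear interpolation between the fixed points: C = (12 - 7.5) × 100 / (60 - 7.5) = 8.5714°C.
Then 8.5714 × 1.8 + 491.67 = 507.10°R.

507.10°R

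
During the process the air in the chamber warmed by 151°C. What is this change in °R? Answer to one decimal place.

Only the scale ratio 1.8 matters for a change in temperature.
151 × 1.8 = 271.8.

271.8°R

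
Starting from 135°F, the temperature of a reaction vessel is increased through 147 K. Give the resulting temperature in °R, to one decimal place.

859.3°R

Initial temperature in Celsius: (135 - 32) × 5/9 = 57.2222°C.
The 147 K change is an interval; Kelvin and Celsius degrees are the same size, so ΔC = +147°C.
Final Celsius temperature: 57.2222 + 147.0000 = 204.2222°C.
In Rankine: 204.2222 × 1.8 + 491.67 = 859.3°R.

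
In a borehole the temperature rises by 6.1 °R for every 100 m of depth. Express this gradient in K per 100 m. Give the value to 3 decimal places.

3.389 K/100 m

The quantity depends on a temperature interval, so only the ratio of degree sizes applies; the offset between the scales is irrelevant.
A change of 1°R is a change of 5/9 K, so 6.1 × 5/9 = 3.389.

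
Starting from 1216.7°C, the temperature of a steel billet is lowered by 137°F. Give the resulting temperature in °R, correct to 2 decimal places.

The 137°F change is an interval, so only the factor 5/9 applies: -137 × 5/9 = -76.1111°C.
Final Celsius temperature: 1216.7000 - 76.1111 = 1140.5889°C.
In Rankine: 1140.5889 × 1.8 + 491.67 = 2544.73°R.

2544.73°R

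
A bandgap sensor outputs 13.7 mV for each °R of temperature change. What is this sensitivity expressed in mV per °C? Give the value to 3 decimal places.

The quantity depends on a temperature interval, so only the ratio of degree sizes applies; the offset between the scales is irrelevant.
A change of 1°C is a change of 1.8°R, so per °C the value is 13.7 × 1.8 = 24.660.

24.660 mV per °C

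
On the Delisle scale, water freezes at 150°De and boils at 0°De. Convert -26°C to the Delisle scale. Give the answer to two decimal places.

189.00°De

Linearly onto the Delisle scale: 150 + (-26.0000 / 100) × (0 - 150) = 189.00°De.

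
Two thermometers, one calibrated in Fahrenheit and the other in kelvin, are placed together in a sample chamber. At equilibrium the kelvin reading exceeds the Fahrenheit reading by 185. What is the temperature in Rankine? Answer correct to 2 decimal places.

618.01°R

Let x be the Fahrenheit reading; then the kelvin reading is 5/9·x + 255.372.
(5/9·x + 255.372) - x = 185  ⇒  (-4/9)·x = -70.3722  ⇒  x = 158.3375°F.
In Celsius: (158.3375 - 32) × 5/9 = 70.1875°C.
In Rankine: 70.1875 × 1.8 + 491.67 = 618.01°R.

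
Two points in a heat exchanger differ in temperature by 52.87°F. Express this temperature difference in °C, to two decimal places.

29.37°C

For a temperature interval the offset drops out; only the factor 5/9 applies.
52.87 × 5/9 = 29.37.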